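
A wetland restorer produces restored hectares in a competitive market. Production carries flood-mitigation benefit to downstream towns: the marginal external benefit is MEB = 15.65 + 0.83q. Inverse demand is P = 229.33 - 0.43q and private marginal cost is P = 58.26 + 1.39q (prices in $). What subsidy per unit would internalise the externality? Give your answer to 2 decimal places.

Social marginal cost = private MC − MEB = 42.61 + 0.56q.
Set SMC = demand: 42.61 + 0.56q = 229.33 - 0.43q → q* = 188.6061.
The Pigouvian subsidy equals MEB at q*: 15.65 + 0.83×188.6061 = 172.1931.

subsidy = $172.19 per unit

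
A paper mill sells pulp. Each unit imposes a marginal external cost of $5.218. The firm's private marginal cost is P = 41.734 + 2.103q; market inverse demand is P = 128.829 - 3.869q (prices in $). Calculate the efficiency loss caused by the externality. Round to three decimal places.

DWL = $2.280

Market equilibrium (private): 41.734 + 2.103q = 128.829 - 3.869q → q_m = 14.5839.
Social marginal cost = private MC + MEC = 46.952 + 2.103q.
Set SMC = demand: 46.952 + 2.103q = 128.829 - 3.869q → q* = 13.7101.
The welfare-loss triangle has base |q_m − q*| and height MEC(q_m) (the vertical gap between SMC and demand is zero at q* and MEC at q_m).
DWL = ½ × 0.8738 × 5.2180 = 2.2797.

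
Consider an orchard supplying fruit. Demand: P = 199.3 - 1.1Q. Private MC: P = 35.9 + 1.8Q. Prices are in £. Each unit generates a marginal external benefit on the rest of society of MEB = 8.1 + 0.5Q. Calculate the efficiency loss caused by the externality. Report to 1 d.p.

Market equilibrium (private): 35.9 + 1.8Q = 199.3 - 1.1Q → Q_m = 56.3448.
Social marginal cost = private MC − MEB = 27.8 + 1.3Q.
Set SMC = demand: 27.8 + 1.3Q = 199.3 - 1.1Q → Q* = 71.4583.
The loss is the area between SMC and demand from Q* to Q_m; with linear curves that's a triangle of height MEB(Q_m).
DWL = ½ × 15.1135 × 36.2724 = 274.1015.

DWL = £274.1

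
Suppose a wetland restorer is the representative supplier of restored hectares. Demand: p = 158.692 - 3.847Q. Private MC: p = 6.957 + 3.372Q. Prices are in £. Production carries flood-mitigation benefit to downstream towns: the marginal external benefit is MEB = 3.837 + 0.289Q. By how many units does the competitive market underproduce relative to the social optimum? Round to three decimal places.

1.430 units

Market equilibrium (private): 6.957 + 3.372Q = 158.692 - 3.847Q → Q_m = 21.0188.
Social marginal cost = private MC − MEB = 3.120 + 3.083Q.
Set SMC = demand: 3.120 + 3.083Q = 158.692 - 3.847Q → Q* = 22.4491.
Gap = |21.0188 − 22.4491| = 1.4303.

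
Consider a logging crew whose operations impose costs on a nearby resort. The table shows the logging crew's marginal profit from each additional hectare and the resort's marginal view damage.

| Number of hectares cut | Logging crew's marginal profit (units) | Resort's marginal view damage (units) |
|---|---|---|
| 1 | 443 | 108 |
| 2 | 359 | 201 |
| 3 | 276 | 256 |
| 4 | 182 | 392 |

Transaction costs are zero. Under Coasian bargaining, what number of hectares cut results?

Bargaining reaches the level where marginal profit last exceeds marginal view damage.
That holds through level 3 (276 ≥ 256) but not at 4 (182 < 392).

3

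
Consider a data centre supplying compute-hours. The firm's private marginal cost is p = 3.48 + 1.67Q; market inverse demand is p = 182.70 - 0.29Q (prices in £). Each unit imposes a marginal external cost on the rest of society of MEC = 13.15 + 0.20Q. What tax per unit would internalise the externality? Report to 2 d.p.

tax = £28.53 per unit

Social marginal cost = private MC + MEC = 16.63 + 1.87Q.
Set SMC = demand: 16.63 + 1.87Q = 182.70 - 0.29Q → Q* = 76.8843.
The Pigouvian tax equals MEC at Q*: 13.15 + 0.20×76.8843 = 28.5269.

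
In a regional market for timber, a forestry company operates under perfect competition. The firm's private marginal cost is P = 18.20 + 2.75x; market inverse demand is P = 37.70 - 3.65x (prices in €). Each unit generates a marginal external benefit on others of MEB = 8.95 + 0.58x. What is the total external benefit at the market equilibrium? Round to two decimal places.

€29.96

Market equilibrium (private): 18.20 + 2.75x = 37.70 - 3.65x → x_m = 3.0469.
Total external benefit = ∫₀^{x_m} (8.95 + 0.58x) dx = 8.95×3.0469 + ½×0.58×3.0469² = 29.9620.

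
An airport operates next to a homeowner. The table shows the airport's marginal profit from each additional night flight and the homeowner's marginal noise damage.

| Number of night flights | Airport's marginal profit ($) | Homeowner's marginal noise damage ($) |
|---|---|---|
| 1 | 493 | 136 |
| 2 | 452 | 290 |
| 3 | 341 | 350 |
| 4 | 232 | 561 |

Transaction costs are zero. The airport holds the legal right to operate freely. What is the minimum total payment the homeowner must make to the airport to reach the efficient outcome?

Left alone the airport would choose level 4 (marginal profit stays positive).
Efficient level: k* = 2 (marginal profit ≥ marginal noise damage through 2).
The homeowner must at least cover the airport's forgone profit from cutting 4→2: 341 + 232 = 573.

$573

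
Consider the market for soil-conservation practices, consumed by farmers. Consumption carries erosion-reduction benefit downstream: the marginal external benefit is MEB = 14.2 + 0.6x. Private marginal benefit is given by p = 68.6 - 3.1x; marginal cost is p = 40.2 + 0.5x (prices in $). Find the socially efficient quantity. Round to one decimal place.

x* = 14.2

Social marginal benefit = demand + MEB = 82.8 - 2.5x.
Set SMB = MC: 82.8 - 2.5x = 40.2 + 0.5x → x* = 14.2000.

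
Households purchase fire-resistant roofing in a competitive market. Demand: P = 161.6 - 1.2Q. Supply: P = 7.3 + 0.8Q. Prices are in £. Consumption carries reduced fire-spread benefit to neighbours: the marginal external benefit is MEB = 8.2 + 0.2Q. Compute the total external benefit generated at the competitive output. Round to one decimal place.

£1227.8

Market equilibrium (private): 7.3 + 0.8Q = 161.6 - 1.2Q → Q_m = 77.1500.
Total external benefit = ∫₀^{Q_m} (8.2 + 0.2Q) dQ = 8.2×77.1500 + ½×0.2×77.1500² = 1227.8423.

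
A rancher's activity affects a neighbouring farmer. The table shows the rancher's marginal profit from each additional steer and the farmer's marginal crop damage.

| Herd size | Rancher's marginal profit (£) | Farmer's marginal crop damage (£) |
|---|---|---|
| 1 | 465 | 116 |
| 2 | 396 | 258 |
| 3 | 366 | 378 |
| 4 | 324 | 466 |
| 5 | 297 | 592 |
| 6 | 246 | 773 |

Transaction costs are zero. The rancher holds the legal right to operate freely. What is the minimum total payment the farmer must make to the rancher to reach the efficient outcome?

£1233

Left alone the rancher would choose level 6 (marginal profit stays positive).
Efficient level: k* = 2 (marginal profit ≥ marginal crop damage through 2).
The farmer must at least cover the rancher's forgone profit from cutting 6→2: 366 + 324 + 297 + 246 = 1233.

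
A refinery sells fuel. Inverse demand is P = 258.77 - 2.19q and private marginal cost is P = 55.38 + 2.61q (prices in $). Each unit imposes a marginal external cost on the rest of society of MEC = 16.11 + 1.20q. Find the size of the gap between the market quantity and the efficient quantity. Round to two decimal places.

11.16 units

Market equilibrium (private): 55.38 + 2.61q = 258.77 - 2.19q → q_m = 42.3729.
Social marginal cost = private MC + MEC = 71.49 + 3.81q.
Set SMC = demand: 71.49 + 3.81q = 258.77 - 2.19q → q* = 31.2133.
Gap = |42.3729 − 31.2133| = 11.1596.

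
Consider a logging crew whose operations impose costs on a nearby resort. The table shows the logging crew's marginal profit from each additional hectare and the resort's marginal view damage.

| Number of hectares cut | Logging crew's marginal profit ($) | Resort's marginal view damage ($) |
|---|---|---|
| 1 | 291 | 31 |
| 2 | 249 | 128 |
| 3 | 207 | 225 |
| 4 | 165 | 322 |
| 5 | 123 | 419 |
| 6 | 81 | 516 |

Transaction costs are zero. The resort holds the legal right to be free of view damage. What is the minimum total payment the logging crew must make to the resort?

$159

Efficient level: marginal profit ≥ marginal view damage through level 2, so k* = 2.
With the resort holding the right, the logging crew must at least compensate total damage at k*: 31 + 128 = 159.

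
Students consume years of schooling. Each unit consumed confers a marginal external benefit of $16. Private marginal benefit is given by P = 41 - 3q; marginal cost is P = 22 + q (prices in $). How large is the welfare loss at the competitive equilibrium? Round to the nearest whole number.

Market equilibrium (private): 22 + q = 41 - 3q → q_m = 4.7500.
Social marginal benefit = demand + MEB = 57 - 3q.
Set SMB = MC: 57 - 3q = 22 + q → q* = 8.7500.
The welfare-loss triangle has base |q_m − q*| and height MEB(q_m) (the vertical gap between SMB and MC is zero at q* and MEB at q_m).
DWL = ½ × 4.0000 × 16.0000 = 32.0000.

DWL = $32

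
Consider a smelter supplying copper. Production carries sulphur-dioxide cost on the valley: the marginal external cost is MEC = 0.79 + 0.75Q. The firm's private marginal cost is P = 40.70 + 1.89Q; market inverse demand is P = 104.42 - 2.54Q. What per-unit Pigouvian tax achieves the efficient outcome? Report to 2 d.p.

Social marginal cost = private MC + MEC = 41.49 + 2.64Q.
Set SMC = demand: 41.49 + 2.64Q = 104.42 - 2.54Q → Q* = 12.1486.
The Pigouvian tax equals MEC at Q*: 0.79 + 0.75×12.1486 = 9.9015.

tax = 9.90 per unit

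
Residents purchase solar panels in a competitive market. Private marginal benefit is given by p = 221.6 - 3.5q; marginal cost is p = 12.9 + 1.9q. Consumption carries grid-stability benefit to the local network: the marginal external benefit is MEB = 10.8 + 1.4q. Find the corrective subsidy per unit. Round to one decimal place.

Social marginal benefit = demand + MEB = 232.4 - 2.1q.
Set SMB = MC: 232.4 - 2.1q = 12.9 + 1.9q → q* = 54.8750.
The Pigouvian subsidy equals MEB at q*: 10.8 + 1.4×54.8750 = 87.6250.

subsidy = 87.6 per unit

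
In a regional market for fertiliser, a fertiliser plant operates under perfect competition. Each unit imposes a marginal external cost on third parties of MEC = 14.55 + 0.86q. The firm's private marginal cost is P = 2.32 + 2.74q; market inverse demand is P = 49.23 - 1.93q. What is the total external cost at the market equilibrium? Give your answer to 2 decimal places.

189.54

Market equilibrium (private): 2.32 + 2.74q = 49.23 - 1.93q → q_m = 10.0450.
Total external cost = ∫₀^{q_m} (14.55 + 0.86q) dq = 14.55×10.0450 + ½×0.86×10.0450² = 189.5426.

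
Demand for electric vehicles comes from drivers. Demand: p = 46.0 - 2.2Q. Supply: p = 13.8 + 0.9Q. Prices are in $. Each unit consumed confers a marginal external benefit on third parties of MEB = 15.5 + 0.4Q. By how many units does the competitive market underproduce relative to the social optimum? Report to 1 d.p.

7.3 units

Market equilibrium (private): 13.8 + 0.9Q = 46.0 - 2.2Q → Q_m = 10.3871.
Social marginal benefit = demand + MEB = 61.5 - 1.8Q.
Set SMB = MC: 61.5 - 1.8Q = 13.8 + 0.9Q → Q* = 17.6667.
Gap = |10.3871 − 17.6667| = 7.2796.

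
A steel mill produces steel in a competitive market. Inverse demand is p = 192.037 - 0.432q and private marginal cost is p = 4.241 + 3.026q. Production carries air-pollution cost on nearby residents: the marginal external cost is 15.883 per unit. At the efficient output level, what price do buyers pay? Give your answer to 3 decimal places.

Social marginal cost = private MC + MEC = 20.124 + 3.026q.
Set SMC = demand: 20.124 + 3.026q = 192.037 - 0.432q → q* = 49.7146.
Consumer price on the demand curve at q*: 192.037 − 0.432×49.7146 = 170.5603.

P = 170.560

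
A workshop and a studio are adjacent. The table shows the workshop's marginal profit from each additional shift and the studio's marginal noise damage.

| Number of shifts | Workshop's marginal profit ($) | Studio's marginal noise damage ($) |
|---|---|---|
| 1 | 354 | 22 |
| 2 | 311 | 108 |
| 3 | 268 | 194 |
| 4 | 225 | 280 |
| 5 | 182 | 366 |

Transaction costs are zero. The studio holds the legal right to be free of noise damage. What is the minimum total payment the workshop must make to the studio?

$324

Efficient level: marginal profit ≥ marginal noise damage through level 3, so k* = 3.
With the studio holding the right, the workshop must at least compensate total damage at k*: 22 + 108 + 194 = 324.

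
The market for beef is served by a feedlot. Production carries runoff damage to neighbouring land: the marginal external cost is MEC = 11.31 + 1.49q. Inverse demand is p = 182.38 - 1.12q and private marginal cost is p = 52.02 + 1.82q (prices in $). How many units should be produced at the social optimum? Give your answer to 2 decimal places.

q* = 26.87

Social marginal cost = private MC + MEC = 63.33 + 3.31q.
Set SMC = demand: 63.33 + 3.31q = 182.38 - 1.12q → q* = 26.8736.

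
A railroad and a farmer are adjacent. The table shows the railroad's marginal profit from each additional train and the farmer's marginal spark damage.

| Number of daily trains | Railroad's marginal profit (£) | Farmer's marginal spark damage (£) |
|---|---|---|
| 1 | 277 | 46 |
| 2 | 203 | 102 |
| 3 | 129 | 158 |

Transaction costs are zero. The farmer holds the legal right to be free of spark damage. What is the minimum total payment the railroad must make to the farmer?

£148

Efficient level: marginal profit ≥ marginal spark damage through level 2, so k* = 2.
With the farmer holding the right, the railroad must at least compensate total damage at k*: 46 + 102 = 148.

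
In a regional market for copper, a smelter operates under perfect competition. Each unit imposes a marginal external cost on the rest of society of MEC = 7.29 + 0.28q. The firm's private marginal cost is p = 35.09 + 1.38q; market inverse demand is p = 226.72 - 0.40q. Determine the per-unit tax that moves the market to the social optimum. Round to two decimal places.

Social marginal cost = private MC + MEC = 42.38 + 1.66q.
Set SMC = demand: 42.38 + 1.66q = 226.72 - 0.40q → q* = 89.4854.
The Pigouvian tax equals MEC at q*: 7.29 + 0.28×89.4854 = 32.3459.

tax = 32.35 per unit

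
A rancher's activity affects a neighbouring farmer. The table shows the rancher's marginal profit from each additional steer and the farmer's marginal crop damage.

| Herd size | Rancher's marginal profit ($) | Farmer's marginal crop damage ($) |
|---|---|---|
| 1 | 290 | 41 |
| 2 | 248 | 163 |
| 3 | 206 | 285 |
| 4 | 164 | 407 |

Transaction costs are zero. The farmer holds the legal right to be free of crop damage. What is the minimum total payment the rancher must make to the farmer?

$204

Efficient level: marginal profit ≥ marginal crop damage through level 2, so k* = 2.
With the farmer holding the right, the rancher must at least compensate total damage at k*: 41 + 163 = 204.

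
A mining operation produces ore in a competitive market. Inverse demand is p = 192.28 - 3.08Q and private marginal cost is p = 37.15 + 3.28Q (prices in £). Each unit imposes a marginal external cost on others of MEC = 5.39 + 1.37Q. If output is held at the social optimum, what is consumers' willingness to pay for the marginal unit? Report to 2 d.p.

P = £132.62

Social marginal cost = private MC + MEC = 42.54 + 4.65Q.
Set SMC = demand: 42.54 + 4.65Q = 192.28 - 3.08Q → Q* = 19.3713.
Consumer price on the demand curve at Q*: 192.28 − 3.08×19.3713 = 132.6164.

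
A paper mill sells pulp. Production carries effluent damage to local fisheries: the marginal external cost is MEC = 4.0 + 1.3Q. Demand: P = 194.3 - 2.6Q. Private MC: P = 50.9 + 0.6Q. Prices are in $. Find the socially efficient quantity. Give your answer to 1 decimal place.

Social marginal cost = private MC + MEC = 54.9 + 1.9Q.
Set SMC = demand: 54.9 + 1.9Q = 194.3 - 2.6Q → Q* = 30.9778.

Q* = 31.0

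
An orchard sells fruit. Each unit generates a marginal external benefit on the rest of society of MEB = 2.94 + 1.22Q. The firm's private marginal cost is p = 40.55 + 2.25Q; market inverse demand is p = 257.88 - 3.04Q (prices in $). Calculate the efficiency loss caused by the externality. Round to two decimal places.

DWL = $345.89

Market equilibrium (private): 40.55 + 2.25Q = 257.88 - 3.04Q → Q_m = 41.0832.
Social marginal cost = private MC − MEB = 37.61 + 1.03Q.
Set SMC = demand: 37.61 + 1.03Q = 257.88 - 3.04Q → Q* = 54.1204.
The loss is the area between SMC and demand from Q* to Q_m; with linear curves that's a triangle of height MEB(Q_m).
DWL = ½ × 13.0372 × 53.0615 = 345.8867.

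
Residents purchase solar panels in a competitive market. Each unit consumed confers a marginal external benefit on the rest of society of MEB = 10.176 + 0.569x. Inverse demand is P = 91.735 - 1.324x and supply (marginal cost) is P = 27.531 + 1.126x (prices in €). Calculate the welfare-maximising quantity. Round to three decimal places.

x* = 39.543

Social marginal benefit = demand + MEB = 101.911 - 0.755x.
Set SMB = MC: 101.911 - 0.755x = 27.531 + 1.126x → x* = 39.5428.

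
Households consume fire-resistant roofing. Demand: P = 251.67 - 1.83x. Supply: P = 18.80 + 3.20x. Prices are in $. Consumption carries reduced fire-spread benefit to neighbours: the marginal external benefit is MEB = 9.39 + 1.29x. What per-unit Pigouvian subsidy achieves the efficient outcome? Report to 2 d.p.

Social marginal benefit = demand + MEB = 261.06 - 0.54x.
Set SMB = MC: 261.06 - 0.54x = 18.80 + 3.20x → x* = 64.7754.
The Pigouvian subsidy equals MEB at x*: 9.39 + 1.29×64.7754 = 92.9503.

subsidy = $92.95 per unit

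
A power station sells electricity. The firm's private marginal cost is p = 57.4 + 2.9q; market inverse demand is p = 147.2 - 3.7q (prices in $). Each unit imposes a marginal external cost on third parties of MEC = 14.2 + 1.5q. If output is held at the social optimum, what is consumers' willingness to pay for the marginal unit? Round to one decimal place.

P = $112.7

Social marginal cost = private MC + MEC = 71.6 + 4.4q.
Set SMC = demand: 71.6 + 4.4q = 147.2 - 3.7q → q* = 9.3333.
Consumer price on the demand curve at q*: 147.2 − 3.7×9.3333 = 112.6668.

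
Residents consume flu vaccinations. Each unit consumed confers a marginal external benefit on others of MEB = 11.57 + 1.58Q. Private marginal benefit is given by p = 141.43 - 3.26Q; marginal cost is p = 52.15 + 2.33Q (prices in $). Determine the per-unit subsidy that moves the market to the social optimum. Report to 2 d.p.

Social marginal benefit = demand + MEB = 153.00 - 1.68Q.
Set SMB = MC: 153.00 - 1.68Q = 52.15 + 2.33Q → Q* = 25.1496.
The Pigouvian subsidy equals MEB at Q*: 11.57 + 1.58×25.1496 = 51.3064.

subsidy = $51.31 per unit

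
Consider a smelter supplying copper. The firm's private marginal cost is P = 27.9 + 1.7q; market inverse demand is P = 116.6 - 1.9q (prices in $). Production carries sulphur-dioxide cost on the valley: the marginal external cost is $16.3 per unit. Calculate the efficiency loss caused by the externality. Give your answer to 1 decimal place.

DWL = $36.9

Market equilibrium (private): 27.9 + 1.7q = 116.6 - 1.9q → q_m = 24.6389.
Social marginal cost = private MC + MEC = 44.2 + 1.7q.
Set SMC = demand: 44.2 + 1.7q = 116.6 - 1.9q → q* = 20.1111.
The welfare-loss triangle has base |q_m − q*| and height MEC(q_m) (the vertical gap between SMC and demand is zero at q* and MEC at q_m).
DWL = ½ × 4.5278 × 16.3000 = 36.9016.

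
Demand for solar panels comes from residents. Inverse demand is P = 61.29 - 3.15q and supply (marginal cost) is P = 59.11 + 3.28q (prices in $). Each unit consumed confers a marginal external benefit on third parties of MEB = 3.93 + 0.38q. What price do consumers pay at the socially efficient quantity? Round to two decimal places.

P = $58.11

Social marginal benefit = demand + MEB = 65.22 - 2.77q.
Set SMB = MC: 65.22 - 2.77q = 59.11 + 3.28q → q* = 1.0099.
Consumer price on the demand curve at q*: 61.29 − 3.15×1.0099 = 58.1088.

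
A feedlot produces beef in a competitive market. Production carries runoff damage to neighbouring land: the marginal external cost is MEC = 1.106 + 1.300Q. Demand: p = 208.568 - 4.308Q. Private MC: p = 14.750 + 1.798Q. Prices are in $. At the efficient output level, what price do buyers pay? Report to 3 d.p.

P = $96.469

Social marginal cost = private MC + MEC = 15.856 + 3.098Q.
Set SMC = demand: 15.856 + 3.098Q = 208.568 - 4.308Q → Q* = 26.0211.
Consumer price on the demand curve at Q*: 208.568 − 4.308×26.0211 = 96.4691.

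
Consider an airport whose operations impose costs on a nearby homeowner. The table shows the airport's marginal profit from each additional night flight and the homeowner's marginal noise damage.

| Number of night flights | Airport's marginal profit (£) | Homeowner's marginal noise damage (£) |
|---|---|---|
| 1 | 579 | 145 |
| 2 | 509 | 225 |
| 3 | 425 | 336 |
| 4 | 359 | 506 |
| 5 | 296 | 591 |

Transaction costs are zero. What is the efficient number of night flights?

Bargaining reaches the level where marginal profit last exceeds marginal noise damage.
That holds through level 3 (425 ≥ 336) but not at 4 (359 < 506).

3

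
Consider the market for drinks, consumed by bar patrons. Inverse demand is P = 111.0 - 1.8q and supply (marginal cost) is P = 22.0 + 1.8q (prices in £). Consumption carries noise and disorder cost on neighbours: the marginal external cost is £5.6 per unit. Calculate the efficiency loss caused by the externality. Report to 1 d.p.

Market equilibrium (private): 22.0 + 1.8q = 111.0 - 1.8q → q_m = 24.7222.
Social marginal benefit = demand − MEC = 105.4 - 1.8q.
Set SMB = MC: 105.4 - 1.8q = 22.0 + 1.8q → q* = 23.1667.
The loss is the area between SMB and MC from q* to q_m; with linear curves that's a triangle of height MEC(q_m).
DWL = ½ × 1.5555 × 5.6000 = 4.3554.

DWL = £4.4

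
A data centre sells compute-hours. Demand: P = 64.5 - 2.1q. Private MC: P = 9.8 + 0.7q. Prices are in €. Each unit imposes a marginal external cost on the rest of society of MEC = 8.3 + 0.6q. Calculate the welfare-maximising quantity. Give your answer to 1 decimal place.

Social marginal cost = private MC + MEC = 18.1 + 1.3q.
Set SMC = demand: 18.1 + 1.3q = 64.5 - 2.1q → q* = 13.6471.

q* = 13.6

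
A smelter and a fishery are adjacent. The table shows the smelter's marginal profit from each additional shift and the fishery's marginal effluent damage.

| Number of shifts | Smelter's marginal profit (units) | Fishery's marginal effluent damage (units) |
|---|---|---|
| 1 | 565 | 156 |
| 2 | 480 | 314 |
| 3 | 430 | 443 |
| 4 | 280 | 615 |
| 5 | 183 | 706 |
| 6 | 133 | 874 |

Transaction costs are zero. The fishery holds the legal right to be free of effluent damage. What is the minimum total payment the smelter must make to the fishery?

470

Efficient level: marginal profit ≥ marginal effluent damage through level 2, so k* = 2.
With the fishery holding the right, the smelter must at least compensate total damage at k*: 156 + 314 = 470.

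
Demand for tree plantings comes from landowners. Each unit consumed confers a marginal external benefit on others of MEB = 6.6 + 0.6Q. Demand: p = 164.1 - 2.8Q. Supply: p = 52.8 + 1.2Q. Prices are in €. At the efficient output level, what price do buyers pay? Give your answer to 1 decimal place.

P = €67.0

Social marginal benefit = demand + MEB = 170.7 - 2.2Q.
Set SMB = MC: 170.7 - 2.2Q = 52.8 + 1.2Q → Q* = 34.6765.
Consumer price on the demand curve at Q*: 164.1 − 2.8×34.6765 = 67.0058.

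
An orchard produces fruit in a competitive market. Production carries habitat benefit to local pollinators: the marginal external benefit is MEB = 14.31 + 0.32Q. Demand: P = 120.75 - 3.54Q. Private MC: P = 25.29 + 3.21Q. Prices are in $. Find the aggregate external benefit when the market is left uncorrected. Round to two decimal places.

$234.38

Market equilibrium (private): 25.29 + 3.21Q = 120.75 - 3.54Q → Q_m = 14.1422.
Total external benefit = ∫₀^{Q_m} (14.31 + 0.32Q) dQ = 14.31×14.1422 + ½×0.32×14.1422² = 234.3752.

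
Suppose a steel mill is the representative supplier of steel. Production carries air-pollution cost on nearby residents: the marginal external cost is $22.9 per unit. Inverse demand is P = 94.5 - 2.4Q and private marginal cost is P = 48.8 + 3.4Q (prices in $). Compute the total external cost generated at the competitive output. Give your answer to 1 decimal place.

$180.4

Market equilibrium (private): 48.8 + 3.4Q = 94.5 - 2.4Q → Q_m = 7.8793.
Total external cost = MEC × Q_m = 22.9 × 7.8793 = 180.4360.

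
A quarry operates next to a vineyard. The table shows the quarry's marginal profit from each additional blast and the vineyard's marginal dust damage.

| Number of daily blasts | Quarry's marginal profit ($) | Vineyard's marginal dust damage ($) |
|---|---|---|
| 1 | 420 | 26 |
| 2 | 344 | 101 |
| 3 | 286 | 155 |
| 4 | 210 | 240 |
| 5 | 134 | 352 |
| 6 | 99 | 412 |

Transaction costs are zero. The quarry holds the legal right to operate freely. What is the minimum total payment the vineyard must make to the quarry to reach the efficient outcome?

$443

Left alone the quarry would choose level 6 (marginal profit stays positive).
Efficient level: k* = 3 (marginal profit ≥ marginal dust damage through 3).
The vineyard must at least cover the quarry's forgone profit from cutting 6→3: 210 + 134 + 99 = 443.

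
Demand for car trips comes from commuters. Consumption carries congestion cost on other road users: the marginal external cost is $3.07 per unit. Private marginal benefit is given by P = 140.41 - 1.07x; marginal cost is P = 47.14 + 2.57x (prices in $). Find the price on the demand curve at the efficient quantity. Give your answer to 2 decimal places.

Social marginal benefit = demand − MEC = 137.34 - 1.07x.
Set SMB = MC: 137.34 - 1.07x = 47.14 + 2.57x → x* = 24.7802.
Consumer price on the demand curve at x*: 140.41 − 1.07×24.7802 = 113.8952.

P = $113.90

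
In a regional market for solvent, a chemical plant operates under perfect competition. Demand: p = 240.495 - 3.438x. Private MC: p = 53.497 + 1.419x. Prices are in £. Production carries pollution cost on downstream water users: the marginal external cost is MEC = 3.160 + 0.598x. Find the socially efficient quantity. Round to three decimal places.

x* = 33.701

Social marginal cost = private MC + MEC = 56.657 + 2.017x.
Set SMC = demand: 56.657 + 2.017x = 240.495 - 3.438x → x* = 33.7008.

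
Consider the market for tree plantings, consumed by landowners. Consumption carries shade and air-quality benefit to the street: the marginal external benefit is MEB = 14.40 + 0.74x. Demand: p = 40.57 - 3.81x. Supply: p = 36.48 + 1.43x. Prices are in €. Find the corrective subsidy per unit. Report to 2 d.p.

Social marginal benefit = demand + MEB = 54.97 - 3.07x.
Set SMB = MC: 54.97 - 3.07x = 36.48 + 1.43x → x* = 4.1089.
The Pigouvian subsidy equals MEB at x*: 14.40 + 0.74×4.1089 = 17.4406.

subsidy = €17.44 per unit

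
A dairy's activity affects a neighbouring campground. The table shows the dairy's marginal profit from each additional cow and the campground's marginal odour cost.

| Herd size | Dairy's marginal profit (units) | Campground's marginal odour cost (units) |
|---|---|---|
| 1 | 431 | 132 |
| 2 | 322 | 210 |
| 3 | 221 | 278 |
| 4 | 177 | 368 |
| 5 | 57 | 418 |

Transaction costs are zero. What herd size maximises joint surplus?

2

Bargaining reaches the level where marginal profit last exceeds marginal odour cost.
That holds through level 2 (322 ≥ 210) but not at 3 (221 < 278).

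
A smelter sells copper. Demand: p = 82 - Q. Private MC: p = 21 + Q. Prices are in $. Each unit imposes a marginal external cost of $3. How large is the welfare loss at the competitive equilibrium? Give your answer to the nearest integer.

Market equilibrium (private): 21 + Q = 82 - Q → Q_m = 30.5000.
Social marginal cost = private MC + MEC = 24 + Q.
Set SMC = demand: 24 + Q = 82 - Q → Q* = 29.0000.
The loss is the area between SMC and demand from Q* to Q_m; with linear curves that's a triangle of height MEC(Q_m).
DWL = ½ × 1.5000 × 3.0000 = 2.2500.

DWL = $2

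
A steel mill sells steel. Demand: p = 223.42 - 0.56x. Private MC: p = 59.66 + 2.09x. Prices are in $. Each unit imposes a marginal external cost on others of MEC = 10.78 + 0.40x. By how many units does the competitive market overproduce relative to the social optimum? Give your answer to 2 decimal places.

11.64 units

Market equilibrium (private): 59.66 + 2.09x = 223.42 - 0.56x → x_m = 61.7962.
Social marginal cost = private MC + MEC = 70.44 + 2.49x.
Set SMC = demand: 70.44 + 2.49x = 223.42 - 0.56x → x* = 50.1574.
Gap = |61.7962 − 50.1574| = 11.6388.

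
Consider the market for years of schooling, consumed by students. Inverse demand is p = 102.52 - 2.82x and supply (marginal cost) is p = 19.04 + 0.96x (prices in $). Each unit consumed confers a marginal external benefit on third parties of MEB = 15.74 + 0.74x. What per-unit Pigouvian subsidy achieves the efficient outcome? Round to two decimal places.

subsidy = $39.89 per unit

Social marginal benefit = demand + MEB = 118.26 - 2.08x.
Set SMB = MC: 118.26 - 2.08x = 19.04 + 0.96x → x* = 32.6382.
The Pigouvian subsidy equals MEB at x*: 15.74 + 0.74×32.6382 = 39.8923.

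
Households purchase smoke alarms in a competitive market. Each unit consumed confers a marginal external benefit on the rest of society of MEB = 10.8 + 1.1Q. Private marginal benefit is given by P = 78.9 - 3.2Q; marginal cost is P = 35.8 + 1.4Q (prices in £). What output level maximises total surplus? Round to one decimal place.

Social marginal benefit = demand + MEB = 89.7 - 2.1Q.
Set SMB = MC: 89.7 - 2.1Q = 35.8 + 1.4Q → Q* = 15.4000.

Q* = 15.4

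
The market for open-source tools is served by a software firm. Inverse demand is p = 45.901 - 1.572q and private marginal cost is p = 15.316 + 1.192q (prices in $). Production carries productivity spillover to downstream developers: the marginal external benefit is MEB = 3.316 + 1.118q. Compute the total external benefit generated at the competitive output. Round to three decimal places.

$105.140

Market equilibrium (private): 15.316 + 1.192q = 45.901 - 1.572q → q_m = 11.0655.
Total external benefit = ∫₀^{q_m} (3.316 + 1.118q) dq = 3.316×11.0655 + ½×1.118×11.0655² = 105.1401.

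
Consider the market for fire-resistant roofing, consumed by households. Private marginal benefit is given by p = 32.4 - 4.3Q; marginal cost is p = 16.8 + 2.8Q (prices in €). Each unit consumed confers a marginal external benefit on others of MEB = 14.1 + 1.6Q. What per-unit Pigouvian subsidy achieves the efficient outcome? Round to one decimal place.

subsidy = €22.7 per unit

Social marginal benefit = demand + MEB = 46.5 - 2.7Q.
Set SMB = MC: 46.5 - 2.7Q = 16.8 + 2.8Q → Q* = 5.4000.
The Pigouvian subsidy equals MEB at Q*: 14.1 + 1.6×5.4000 = 22.7400.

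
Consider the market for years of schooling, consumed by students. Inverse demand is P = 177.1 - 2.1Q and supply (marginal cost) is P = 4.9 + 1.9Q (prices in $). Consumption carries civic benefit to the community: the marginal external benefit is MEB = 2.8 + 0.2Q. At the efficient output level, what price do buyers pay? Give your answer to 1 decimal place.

Social marginal benefit = demand + MEB = 179.9 - 1.9Q.
Set SMB = MC: 179.9 - 1.9Q = 4.9 + 1.9Q → Q* = 46.0526.
Consumer price on the demand curve at Q*: 177.1 − 2.1×46.0526 = 80.3895.

P = $80.4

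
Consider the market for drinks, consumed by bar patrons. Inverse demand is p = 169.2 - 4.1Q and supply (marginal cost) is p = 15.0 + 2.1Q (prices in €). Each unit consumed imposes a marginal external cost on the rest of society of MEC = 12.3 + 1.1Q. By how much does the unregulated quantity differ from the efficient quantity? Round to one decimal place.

5.4 units

Market equilibrium (private): 15.0 + 2.1Q = 169.2 - 4.1Q → Q_m = 24.8710.
Social marginal benefit = demand − MEC = 156.9 - 5.2Q.
Set SMB = MC: 156.9 - 5.2Q = 15.0 + 2.1Q → Q* = 19.4384.
Gap = |24.8710 − 19.4384| = 5.4326.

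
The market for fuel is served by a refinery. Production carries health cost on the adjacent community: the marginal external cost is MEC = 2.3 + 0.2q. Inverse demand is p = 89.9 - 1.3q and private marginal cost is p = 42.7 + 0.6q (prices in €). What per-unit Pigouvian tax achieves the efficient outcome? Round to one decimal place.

Social marginal cost = private MC + MEC = 45.0 + 0.8q.
Set SMC = demand: 45.0 + 0.8q = 89.9 - 1.3q → q* = 21.3810.
The Pigouvian tax equals MEC at q*: 2.3 + 0.2×21.3810 = 6.5762.

tax = €6.6 per unit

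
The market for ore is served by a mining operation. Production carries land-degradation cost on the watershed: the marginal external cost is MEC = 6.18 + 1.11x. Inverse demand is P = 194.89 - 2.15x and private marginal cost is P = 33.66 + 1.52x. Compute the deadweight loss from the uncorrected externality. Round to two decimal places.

Market equilibrium (private): 33.66 + 1.52x = 194.89 - 2.15x → x_m = 43.9319.
Social marginal cost = private MC + MEC = 39.84 + 2.63x.
Set SMC = demand: 39.84 + 2.63x = 194.89 - 2.15x → x* = 32.4372.
Between x* and x_m the wedge SMC − demand runs linearly from 0 to MEC(x_m), so the loss is a triangle.
DWL = ½ × 11.4947 × 54.9444 = 315.7847.

DWL = 315.78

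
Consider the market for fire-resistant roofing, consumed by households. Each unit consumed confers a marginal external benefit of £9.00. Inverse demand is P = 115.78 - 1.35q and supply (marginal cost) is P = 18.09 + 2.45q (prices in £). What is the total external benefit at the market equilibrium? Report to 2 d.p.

Market equilibrium (private): 18.09 + 2.45q = 115.78 - 1.35q → q_m = 25.7079.
Total external benefit = MEB × q_m = 9.00 × 25.7079 = 231.3711.

£231.37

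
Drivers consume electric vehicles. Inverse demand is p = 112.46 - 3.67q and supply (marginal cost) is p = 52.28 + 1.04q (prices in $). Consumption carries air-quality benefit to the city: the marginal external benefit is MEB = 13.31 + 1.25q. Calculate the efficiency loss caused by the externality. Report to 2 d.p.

DWL = $123.90

Market equilibrium (private): 52.28 + 1.04q = 112.46 - 3.67q → q_m = 12.7771.
Social marginal benefit = demand + MEB = 125.77 - 2.42q.
Set SMB = MC: 125.77 - 2.42q = 52.28 + 1.04q → q* = 21.2399.
The loss is the area between SMB and MC from q* to q_m; with linear curves that's a triangle of height MEB(q_m).
DWL = ½ × 8.4628 × 29.2813 = 123.9009.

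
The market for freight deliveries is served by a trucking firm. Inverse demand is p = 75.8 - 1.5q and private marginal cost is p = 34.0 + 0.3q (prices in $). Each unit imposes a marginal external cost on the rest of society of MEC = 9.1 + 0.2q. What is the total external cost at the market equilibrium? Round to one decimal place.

Market equilibrium (private): 34.0 + 0.3q = 75.8 - 1.5q → q_m = 23.2222.
Total external cost = ∫₀^{q_m} (9.1 + 0.2q) dq = 9.1×23.2222 + ½×0.2×23.2222² = 265.2491.

$265.2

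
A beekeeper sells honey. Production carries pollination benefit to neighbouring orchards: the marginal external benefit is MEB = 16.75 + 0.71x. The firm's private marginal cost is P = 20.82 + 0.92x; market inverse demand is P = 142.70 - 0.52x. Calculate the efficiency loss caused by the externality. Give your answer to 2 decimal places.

Market equilibrium (private): 20.82 + 0.92x = 142.70 - 0.52x → x_m = 84.6389.
Social marginal cost = private MC − MEB = 4.07 + 0.21x.
Set SMC = demand: 4.07 + 0.21x = 142.70 - 0.52x → x* = 189.9041.
Between x* and x_m the wedge demand − SMC runs linearly from 0 to MEB(x_m), so the loss is a triangle.
DWL = ½ × 105.2652 × 76.8436 = 4044.4785.

DWL = 4044.48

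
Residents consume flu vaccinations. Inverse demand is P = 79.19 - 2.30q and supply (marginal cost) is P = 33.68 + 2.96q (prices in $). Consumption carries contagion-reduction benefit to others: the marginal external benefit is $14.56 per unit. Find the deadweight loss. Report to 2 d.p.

DWL = $20.15

Market equilibrium (private): 33.68 + 2.96q = 79.19 - 2.30q → q_m = 8.6521.
Social marginal benefit = demand + MEB = 93.75 - 2.30q.
Set SMB = MC: 93.75 - 2.30q = 33.68 + 2.96q → q* = 11.4202.
The loss is the area between SMB and MC from q* to q_m; with linear curves that's a triangle of height MEB(q_m).
DWL = ½ × 2.7681 × 14.5600 = 20.1518.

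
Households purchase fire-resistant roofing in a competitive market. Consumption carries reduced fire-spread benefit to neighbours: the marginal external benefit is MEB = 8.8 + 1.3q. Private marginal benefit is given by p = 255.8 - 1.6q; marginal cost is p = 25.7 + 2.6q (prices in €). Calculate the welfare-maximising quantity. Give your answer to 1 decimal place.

q* = 82.4

Social marginal benefit = demand + MEB = 264.6 - 0.3q.
Set SMB = MC: 264.6 - 0.3q = 25.7 + 2.6q → q* = 82.3793.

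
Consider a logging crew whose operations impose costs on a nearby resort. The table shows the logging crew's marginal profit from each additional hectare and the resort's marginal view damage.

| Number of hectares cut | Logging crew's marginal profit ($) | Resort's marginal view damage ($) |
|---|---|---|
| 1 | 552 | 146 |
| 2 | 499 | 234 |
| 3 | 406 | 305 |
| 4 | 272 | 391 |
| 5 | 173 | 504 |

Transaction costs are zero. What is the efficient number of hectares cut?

Bargaining reaches the level where marginal profit last exceeds marginal view damage.
That holds through level 3 (406 ≥ 305) but not at 4 (272 < 391).

3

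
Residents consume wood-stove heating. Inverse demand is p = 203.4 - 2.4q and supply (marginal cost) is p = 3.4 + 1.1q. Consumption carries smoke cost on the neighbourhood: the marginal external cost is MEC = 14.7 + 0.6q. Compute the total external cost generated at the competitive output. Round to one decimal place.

1819.6

Market equilibrium (private): 3.4 + 1.1q = 203.4 - 2.4q → q_m = 57.1429.
Total external cost = ∫₀^{q_m} (14.7 + 0.6q) dq = 14.7×57.1429 + ½×0.6×57.1429² = 1819.5939.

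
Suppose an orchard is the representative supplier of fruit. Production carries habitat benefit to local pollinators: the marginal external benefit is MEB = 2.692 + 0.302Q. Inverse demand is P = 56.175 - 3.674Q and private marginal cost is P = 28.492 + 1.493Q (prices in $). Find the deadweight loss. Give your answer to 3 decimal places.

Market equilibrium (private): 28.492 + 1.493Q = 56.175 - 3.674Q → Q_m = 5.3577.
Social marginal cost = private MC − MEB = 25.800 + 1.191Q.
Set SMC = demand: 25.800 + 1.191Q = 56.175 - 3.674Q → Q* = 6.2436.
The loss is the area between SMC and demand from Q* to Q_m; with linear curves that's a triangle of height MEB(Q_m).
DWL = ½ × 0.8859 × 4.3100 = 1.9091.

DWL = $1.909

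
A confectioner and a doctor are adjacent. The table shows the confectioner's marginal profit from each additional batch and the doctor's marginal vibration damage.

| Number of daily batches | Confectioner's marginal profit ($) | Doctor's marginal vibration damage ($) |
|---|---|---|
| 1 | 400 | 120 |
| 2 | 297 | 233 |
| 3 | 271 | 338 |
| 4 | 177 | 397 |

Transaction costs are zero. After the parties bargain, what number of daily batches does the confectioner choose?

2

Bargaining reaches the level where marginal profit last exceeds marginal vibration damage.
That holds through level 2 (297 ≥ 233) but not at 3 (271 < 338).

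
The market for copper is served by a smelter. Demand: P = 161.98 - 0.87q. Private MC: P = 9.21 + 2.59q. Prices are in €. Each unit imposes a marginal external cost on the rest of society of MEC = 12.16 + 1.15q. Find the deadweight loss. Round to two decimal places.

Market equilibrium (private): 9.21 + 2.59q = 161.98 - 0.87q → q_m = 44.1532.
Social marginal cost = private MC + MEC = 21.37 + 3.74q.
Set SMC = demand: 21.37 + 3.74q = 161.98 - 0.87q → q* = 30.5011.
Between q* and q_m the wedge SMC − demand runs linearly from 0 to MEC(q_m), so the loss is a triangle.
DWL = ½ × 13.6521 × 62.9362 = 429.6056.

DWL = €429.61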